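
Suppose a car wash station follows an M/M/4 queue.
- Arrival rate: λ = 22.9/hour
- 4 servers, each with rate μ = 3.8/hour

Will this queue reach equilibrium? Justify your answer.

Stability requires ρ = λ/(cμ) < 1
ρ = 22.9/(4 × 3.8) = 22.9/15.20 = 1.5066
Since 1.5066 ≥ 1, the system is UNSTABLE.
Need c > λ/μ = 22.9/3.8 = 6.03.
Minimum servers needed: c = 7.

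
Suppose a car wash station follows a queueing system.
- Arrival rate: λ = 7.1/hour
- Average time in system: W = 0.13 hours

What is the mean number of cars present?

Little's Law: L = λW
L = 7.1 × 0.13 = 0.9230 cars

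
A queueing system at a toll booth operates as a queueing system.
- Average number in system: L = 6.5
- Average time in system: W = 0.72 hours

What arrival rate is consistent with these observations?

Little's Law: L = λW, so λ = L/W
λ = 6.5/0.72 = 9.0278 vehicles/hour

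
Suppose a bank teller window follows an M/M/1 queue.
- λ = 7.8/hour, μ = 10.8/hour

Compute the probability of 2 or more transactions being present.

ρ = λ/μ = 7.8/10.8 = 0.7222
P(N ≥ n) = ρⁿ
P(N ≥ 2) = 0.7222^2
P(N ≥ 2) = 0.5216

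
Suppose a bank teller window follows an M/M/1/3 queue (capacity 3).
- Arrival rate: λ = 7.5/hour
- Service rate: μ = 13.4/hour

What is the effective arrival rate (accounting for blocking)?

ρ = λ/μ = 7.5/13.4 = 0.5597
P₀ = (1-ρ)/(1-ρ^(K+1)) = (1-0.5597)/(1-0.5597^4) = 0.4403/0.9019 = 0.4882
P_K = P₀×ρ^K = 0.48821 × 0.5597^3 = 0.48821 × 0.17533 = 0.08560
λ_eff = λ(1-P_K) = 7.5 × (1 - 0.08560) = 7.5 × 0.9144 = 6.8580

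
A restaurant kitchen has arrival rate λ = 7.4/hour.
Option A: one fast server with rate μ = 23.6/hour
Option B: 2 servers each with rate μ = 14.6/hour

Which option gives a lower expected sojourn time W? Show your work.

Option A: single server μ = 23.6 (M/M/1)
  ρ_A = 7.4/23.6 = 0.3136
  W_A = 1/(μ-λ) = 1/(23.6-7.4) = 1/16.20 = 0.06173

Option B: 2 servers μ = 14.6 (M/M/2)
  ρ_B = λ/(cμ) = 7.4/(2×14.6) = 0.2534
  Offered load a = λ/μ = cρ = 7.4/14.6 = 0.5068
  P₀ = [ Σₙ₌₀^1 aⁿ/n! + a^2/(2!(1-ρ)) ]⁻¹
  Σ = a^0/0! + a^1/1! = 1.0000 + 0.5068 = 1.5068
  a^2/(2!(1-ρ)) = 0.2569/(2 × 0.7466) = 0.1720
  P₀ = 1/(1.5068 + 0.17205) = 0.5956
  Lq = P₀·a^2·ρ / (2!(1-ρ)²) = 0.59563 × 0.25690 × 0.25342 / (2 × 0.55737) = 0.03479
  Wq_B = Lq/λ = 0.03479/7.4 = 0.004701
  W_B = Wq_B + 1/μ = 0.004701 + 0.06849 = 0.07319

Since W_A = 0.06173 < W_B = 0.07319, Option A (single fast server) has the shorter time in system.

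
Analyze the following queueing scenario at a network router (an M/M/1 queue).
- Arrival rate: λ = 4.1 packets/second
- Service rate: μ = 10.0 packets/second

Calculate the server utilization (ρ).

Server utilization: ρ = λ/μ
ρ = 4.1/10.0 = 0.4100
The server is busy 41.00% of the time.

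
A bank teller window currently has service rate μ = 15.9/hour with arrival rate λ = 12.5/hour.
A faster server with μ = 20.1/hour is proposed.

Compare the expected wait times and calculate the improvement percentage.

System 1: ρ₁ = 12.5/15.9 = 0.7862, W₁ = 1/(15.9-12.5) = 0.29412
System 2: ρ₂ = 12.5/20.1 = 0.6219, W₂ = 1/(20.1-12.5) = 0.13158
Improvement: (W₁-W₂)/W₁ = (0.29412-0.13158)/0.29412 = 55.26%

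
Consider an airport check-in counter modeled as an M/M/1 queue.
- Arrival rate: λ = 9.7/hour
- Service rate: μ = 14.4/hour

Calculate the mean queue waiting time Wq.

First, compute utilization: ρ = λ/μ = 9.7/14.4 = 0.6736
For M/M/1: Wq = λ/(μ(μ-λ))
Wq = 9.7/(14.4 × (14.4-9.7))
Wq = 9.7/(14.4 × 4.70)
Wq = 0.1433 hours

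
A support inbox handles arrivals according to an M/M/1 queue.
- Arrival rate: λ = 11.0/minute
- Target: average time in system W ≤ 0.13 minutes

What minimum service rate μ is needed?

For M/M/1: W = 1/(μ-λ)
Need W ≤ 0.13, so 1/(μ-λ) ≤ 0.13
μ - λ ≥ 1/0.13 = 7.6923
μ ≥ 11.0 + 7.6923 = 18.6923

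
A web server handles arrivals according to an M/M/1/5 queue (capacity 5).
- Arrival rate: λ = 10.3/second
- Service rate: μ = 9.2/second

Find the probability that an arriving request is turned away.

ρ = λ/μ = 10.3/9.2 = 1.119565
P₀ = (1-ρ)/(1-ρ^(K+1)) = (1-1.119565)/(1-1.119565^6) = -0.1196/-0.9692 = 0.1234
P_K = P₀×ρ^K = 0.1234 × 1.119565^5 = 0.1234 × 1.7589 = 0.2170
Blocking probability = 21.70%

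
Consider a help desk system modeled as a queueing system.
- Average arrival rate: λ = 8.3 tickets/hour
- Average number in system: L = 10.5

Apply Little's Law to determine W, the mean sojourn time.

Little's Law: L = λW, so W = L/λ
W = 10.5/8.3 = 1.2651 hours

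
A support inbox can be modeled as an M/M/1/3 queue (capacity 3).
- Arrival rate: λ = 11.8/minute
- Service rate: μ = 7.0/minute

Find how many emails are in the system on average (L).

ρ = λ/μ = 11.8/7.0 = 1.6857
P₀ = (1-ρ)/(1-ρ^(K+1)) = (1-1.6857)/(1-1.6857^4) = -0.6857/-7.0746 = 0.09692
P_K = P₀×ρ^K = 0.09692 × 1.6857^3 = 0.09692 × 4.7901 = 0.4643
L = ρ[1 - (K+1)ρ^K + Kρ^(K+1)] / [(1-ρ)(1-ρ^(K+1))]
L = 1.6857 × (1 - 4×4.7901 + 3×8.0746) / ((1 - 1.6857) × (1 - 8.0746)) = 2.1070 emails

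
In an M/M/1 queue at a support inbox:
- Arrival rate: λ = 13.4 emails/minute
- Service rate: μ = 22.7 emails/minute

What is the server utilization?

Server utilization: ρ = λ/μ
ρ = 13.4/22.7 = 0.5903
The server is busy 59.03% of the time.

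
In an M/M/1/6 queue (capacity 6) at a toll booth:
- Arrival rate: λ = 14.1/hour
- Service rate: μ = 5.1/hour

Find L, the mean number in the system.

ρ = λ/μ = 14.1/5.1 = 2.7647
P₀ = (1-ρ)/(1-ρ^(K+1)) = (1-2.7647)/(1-2.7647^7) = -1.7647/-1233.6279 = 0.001430
P_K = P₀×ρ^K = 0.0014305 × 2.7647^6 = 0.0014305 × 446.5685 = 0.6388
L = ρ[1 - (K+1)ρ^K + Kρ^(K+1)] / [(1-ρ)(1-ρ^(K+1))]
L = 2.7647 × (1 - 7×446.5685 + 6×1234.6279) / ((1 - 2.7647) × (1 - 1234.6279)) = 5.4390 vehicles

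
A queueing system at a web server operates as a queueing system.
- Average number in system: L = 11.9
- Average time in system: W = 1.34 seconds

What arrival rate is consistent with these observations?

Little's Law: L = λW, so λ = L/W
λ = 11.9/1.34 = 8.8806 requests/second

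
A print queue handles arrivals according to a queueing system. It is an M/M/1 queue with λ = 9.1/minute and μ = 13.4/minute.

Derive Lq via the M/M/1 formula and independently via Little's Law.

Method 1 (direct): Lq = λ²/(μ(μ-λ)) = 82.81/(13.4 × 4.30) = 1.4372

Method 2 (Little's Law):
W = 1/(μ-λ) = 1/4.30 = 0.23256
Wq = W - 1/μ = 0.23256 - 0.074627 = 0.15793
Lq = λWq = 9.1 × 0.15793 = 1.4372 ✔ (matches Method 1)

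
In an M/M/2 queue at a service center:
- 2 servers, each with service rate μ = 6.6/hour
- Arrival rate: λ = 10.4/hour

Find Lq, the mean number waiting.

Traffic intensity: ρ = λ/(cμ) = 10.4/(2×6.6) = 0.7879
Since ρ = 0.7879 < 1, system is stable.
Offered load a = λ/μ = cρ = 10.4/6.6 = 1.5758
P₀ = [ Σₙ₌₀^1 aⁿ/n! + a^2/(2!(1-ρ)) ]⁻¹
Σ = a^0/0! + a^1/1! = 1.0000 + 1.5758 = 2.5758
a^2/(2!(1-ρ)) = 2.4830/(2 × 0.21212) = 5.8528
P₀ = 1/(2.5758 + 5.8528) = 0.1186
Lq = P₀·a^2·ρ / (2!(1-ρ)²) = 0.118644 × 2.48301 × 0.787879 / (2 × 0.0449954) = 2.5792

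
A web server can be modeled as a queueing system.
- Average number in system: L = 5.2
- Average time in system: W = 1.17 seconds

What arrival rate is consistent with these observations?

Little's Law: L = λW, so λ = L/W
λ = 5.2/1.17 = 4.4444 requests/second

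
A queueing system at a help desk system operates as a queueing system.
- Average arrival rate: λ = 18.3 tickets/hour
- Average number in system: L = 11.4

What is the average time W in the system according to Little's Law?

Little's Law: L = λW, so W = L/λ
W = 11.4/18.3 = 0.6230 hours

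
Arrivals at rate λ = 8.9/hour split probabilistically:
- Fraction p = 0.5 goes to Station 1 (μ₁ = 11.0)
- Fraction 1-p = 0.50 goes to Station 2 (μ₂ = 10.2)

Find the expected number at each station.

Effective rates: λ₁ = 8.9×0.5 = 4.45, λ₂ = 8.9×0.50 = 4.45
Station 1: ρ₁ = 4.45/11.0 = 0.40455, L₁ = ρ₁/(1-ρ₁) = 0.40455/(1-0.40455) = 0.6794
Station 2: ρ₂ = 4.45/10.2 = 0.43627, L₂ = ρ₂/(1-ρ₂) = 0.43627/(1-0.43627) = 0.7739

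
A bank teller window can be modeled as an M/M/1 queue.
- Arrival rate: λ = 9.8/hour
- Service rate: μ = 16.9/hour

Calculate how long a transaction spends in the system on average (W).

First, compute utilization: ρ = λ/μ = 9.8/16.9 = 0.5799
For M/M/1: W = 1/(μ-λ)
W = 1/(16.9-9.8) = 1/7.10
W = 0.1408 hours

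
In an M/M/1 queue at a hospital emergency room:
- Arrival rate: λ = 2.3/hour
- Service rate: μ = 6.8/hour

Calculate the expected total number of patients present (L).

ρ = λ/μ = 2.3/6.8 = 0.3382
For M/M/1: L = λ/(μ-λ)
L = 2.3/(6.8-2.3) = 2.3/4.50
L = 0.5111 patients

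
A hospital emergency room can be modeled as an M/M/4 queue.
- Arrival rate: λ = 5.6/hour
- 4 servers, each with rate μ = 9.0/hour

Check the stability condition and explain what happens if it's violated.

Stability requires ρ = λ/(cμ) < 1
ρ = 5.6/(4 × 9.0) = 5.6/36.00 = 0.1556
Since 0.1556 < 1, the system is STABLE.
The servers are busy 15.56% of the time.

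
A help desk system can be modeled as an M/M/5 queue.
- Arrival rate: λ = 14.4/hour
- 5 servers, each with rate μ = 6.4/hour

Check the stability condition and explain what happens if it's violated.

Stability requires ρ = λ/(cμ) < 1
ρ = 14.4/(5 × 6.4) = 14.4/32.00 = 0.4500
Since 0.4500 < 1, the system is STABLE.
The servers are busy 45.00% of the time.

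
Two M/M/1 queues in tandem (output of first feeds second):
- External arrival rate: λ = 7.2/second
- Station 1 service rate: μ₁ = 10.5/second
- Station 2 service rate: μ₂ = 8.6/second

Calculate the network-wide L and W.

By Jackson's theorem, each station behaves as independent M/M/1.
Station 1: ρ₁ = 7.2/10.5 = 0.6857, L₁ = ρ₁/(1-ρ₁) = λ/(μ₁-λ) = 7.2/3.30 = 2.1818
Station 2: ρ₂ = 7.2/8.6 = 0.8372, L₂ = ρ₂/(1-ρ₂) = λ/(μ₂-λ) = 7.2/1.40 = 5.1429
Total: L = L₁ + L₂ = 2.1818 + 5.1429 = 7.3247
W = L/λ = 7.3247/7.2 = 1.0173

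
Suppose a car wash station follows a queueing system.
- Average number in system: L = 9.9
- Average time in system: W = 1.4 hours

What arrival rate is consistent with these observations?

Little's Law: L = λW, so λ = L/W
λ = 9.9/1.4 = 7.0714 cars/hour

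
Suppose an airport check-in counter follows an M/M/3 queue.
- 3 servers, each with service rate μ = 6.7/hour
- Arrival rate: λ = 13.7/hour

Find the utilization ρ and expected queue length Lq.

Traffic intensity: ρ = λ/(cμ) = 13.7/(3×6.7) = 0.6816
Since ρ = 0.6816 < 1, system is stable.
Offered load a = λ/μ = cρ = 13.7/6.7 = 2.0448
P₀ = [ Σₙ₌₀^2 aⁿ/n! + a^3/(3!(1-ρ)) ]⁻¹
Σ = a^0/0! + a^1/1! + a^2/2! = 1.00000 + 2.04478 + 2.09055 = 5.1353
a^3/(3!(1-ρ)) = 8.54943/(6 × 0.318408) = 4.4751
P₀ = 1/(5.1353 + 4.4751) = 0.1041
Lq = P₀·a^3·ρ / (3!(1-ρ)²) = 0.10405 × 8.5494 × 0.68159 / (6 × 0.10138) = 0.9968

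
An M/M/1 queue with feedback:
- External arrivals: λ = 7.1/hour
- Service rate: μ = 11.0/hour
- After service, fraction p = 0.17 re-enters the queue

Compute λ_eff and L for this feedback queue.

Effective arrival rate: λ_eff = λ/(1-p) = 7.1/(1-0.17) = 7.1/0.83 = 8.55422
ρ = λ_eff/μ = 8.55422/11.0 = 0.777656
L = ρ/(1-ρ) = 0.777656/(1-0.777656) = 3.4975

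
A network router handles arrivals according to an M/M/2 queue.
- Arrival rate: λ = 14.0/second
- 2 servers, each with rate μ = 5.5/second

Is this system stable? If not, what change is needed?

Stability requires ρ = λ/(cμ) < 1
ρ = 14.0/(2 × 5.5) = 14.0/11.00 = 1.2727
Since 1.2727 ≥ 1, the system is UNSTABLE.
Need c > λ/μ = 14.0/5.5 = 2.55.
Minimum servers needed: c = 3.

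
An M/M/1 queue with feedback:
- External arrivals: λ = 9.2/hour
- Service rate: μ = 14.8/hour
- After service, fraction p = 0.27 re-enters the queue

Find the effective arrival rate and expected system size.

Effective arrival rate: λ_eff = λ/(1-p) = 9.2/(1-0.27) = 9.2/0.73 = 12.60274
ρ = λ_eff/μ = 12.60274/14.8 = 0.8515365
L = ρ/(1-ρ) = 0.8515365/(1-0.8515365) = 5.7357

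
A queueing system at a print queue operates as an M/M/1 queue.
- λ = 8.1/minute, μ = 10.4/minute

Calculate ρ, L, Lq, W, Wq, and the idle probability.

Step 1: ρ = λ/μ = 8.1/10.4 = 0.7788
Step 2: L = λ/(μ-λ) = 8.1/2.30 = 3.5217
Step 3: Lq = λ²/(μ(μ-λ)) = 65.61/(10.4×2.30) = 2.7429
Step 4: W = 1/(μ-λ) = 1/2.30 = 0.43478
Step 5: Wq = λ/(μ(μ-λ)) = 8.1/(10.4×2.30) = 0.3386
Step 6: P(0) = 1-ρ = 0.2212
Verify: L = λW = 8.1×0.43478 = 3.5217 ✔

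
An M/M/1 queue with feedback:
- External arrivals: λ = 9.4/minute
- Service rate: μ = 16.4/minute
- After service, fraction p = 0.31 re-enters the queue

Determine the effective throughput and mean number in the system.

Effective arrival rate: λ_eff = λ/(1-p) = 9.4/(1-0.31) = 9.4/0.69 = 13.623188
ρ = λ_eff/μ = 13.623188/16.4 = 0.8306822
L = ρ/(1-ρ) = 0.8306822/(1-0.8306822) = 4.9061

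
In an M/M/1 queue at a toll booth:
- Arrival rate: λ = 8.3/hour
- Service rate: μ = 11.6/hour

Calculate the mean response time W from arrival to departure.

First, compute utilization: ρ = λ/μ = 8.3/11.6 = 0.7155
For M/M/1: W = 1/(μ-λ)
W = 1/(11.6-8.3) = 1/3.30
W = 0.3030 hours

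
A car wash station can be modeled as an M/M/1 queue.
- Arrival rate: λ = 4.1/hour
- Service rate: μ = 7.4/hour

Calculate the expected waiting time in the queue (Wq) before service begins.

First, compute utilization: ρ = λ/μ = 4.1/7.4 = 0.5541
For M/M/1: Wq = λ/(μ(μ-λ))
Wq = 4.1/(7.4 × (7.4-4.1))
Wq = 4.1/(7.4 × 3.30)
Wq = 0.1679 hours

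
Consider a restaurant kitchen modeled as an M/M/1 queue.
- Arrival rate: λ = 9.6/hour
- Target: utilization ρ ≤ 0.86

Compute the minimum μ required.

ρ = λ/μ, so μ = λ/ρ
μ ≥ 9.6/0.86 = 11.1628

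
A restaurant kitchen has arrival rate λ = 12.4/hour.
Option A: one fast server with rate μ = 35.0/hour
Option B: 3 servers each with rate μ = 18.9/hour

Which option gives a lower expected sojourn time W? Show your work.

Option A: single server μ = 35.0 (M/M/1)
  ρ_A = 12.4/35.0 = 0.3543
  W_A = 1/(μ-λ) = 1/(35.0-12.4) = 1/22.60 = 0.04425

Option B: 3 servers μ = 18.9 (M/M/3)
  ρ_B = λ/(cμ) = 12.4/(3×18.9) = 0.2187
  Offered load a = λ/μ = cρ = 12.4/18.9 = 0.6561
  P₀ = [ Σₙ₌₀^2 aⁿ/n! + a^3/(3!(1-ρ)) ]⁻¹
  Σ = a^0/0! + a^1/1! + a^2/2! = 1.0000 + 0.6561 + 0.2152 = 1.8713
  a^3/(3!(1-ρ)) = 0.2824/(6 × 0.7813) = 0.06024
  P₀ = 1/(1.8713 + 0.06024) = 0.5177
  Lq = P₀·a^3·ρ / (3!(1-ρ)²) = 0.5177 × 0.2824 × 0.2187 / (6 × 0.6104) = 0.008730
  Wq_B = Lq/λ = 0.008730/12.4 = 0.0007040
  W_B = Wq_B + 1/μ = 0.0007040 + 0.05291 = 0.05361

Since W_A = 0.04425 < W_B = 0.05361, Option A (single fast server) has the shorter time in system.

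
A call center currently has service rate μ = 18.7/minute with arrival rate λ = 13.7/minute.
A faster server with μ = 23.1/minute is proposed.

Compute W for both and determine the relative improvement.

System 1: ρ₁ = 13.7/18.7 = 0.7326, W₁ = 1/(18.7-13.7) = 0.20000
System 2: ρ₂ = 13.7/23.1 = 0.5931, W₂ = 1/(23.1-13.7) = 0.10638
Improvement: (W₁-W₂)/W₁ = (0.20000-0.10638)/0.20000 = 46.81%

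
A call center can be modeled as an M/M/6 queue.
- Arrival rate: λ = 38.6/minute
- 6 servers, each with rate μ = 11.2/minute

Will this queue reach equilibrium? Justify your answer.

Stability requires ρ = λ/(cμ) < 1
ρ = 38.6/(6 × 11.2) = 38.6/67.20 = 0.5744
Since 0.5744 < 1, the system is STABLE.
The servers are busy 57.44% of the time.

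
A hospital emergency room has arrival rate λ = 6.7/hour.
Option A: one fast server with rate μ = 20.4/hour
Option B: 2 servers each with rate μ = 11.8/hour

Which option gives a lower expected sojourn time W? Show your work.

Option A: single server μ = 20.4 (M/M/1)
  ρ_A = 6.7/20.4 = 0.3284
  W_A = 1/(μ-λ) = 1/(20.4-6.7) = 1/13.70 = 0.07299

Option B: 2 servers μ = 11.8 (M/M/2)
  ρ_B = λ/(cμ) = 6.7/(2×11.8) = 0.2839
  Offered load a = λ/μ = cρ = 6.7/11.8 = 0.5678
  P₀ = [ Σₙ₌₀^1 aⁿ/n! + a^2/(2!(1-ρ)) ]⁻¹
  Σ = a^0/0! + a^1/1! = 1.0000 + 0.5678 = 1.5678
  a^2/(2!(1-ρ)) = 0.3224/(2 × 0.7161) = 0.2251
  P₀ = 1/(1.5678 + 0.2251) = 0.5578
  Lq = P₀·a^2·ρ / (2!(1-ρ)²) = 0.5578 × 0.3224 × 0.2839 / (2 × 0.5128) = 0.04978
  Wq_B = Lq/λ = 0.04977521/6.7 = 0.00742914
  W_B = Wq_B + 1/μ = 0.00742914 + 0.0847458 = 0.09217

Since W_A = 0.07299 < W_B = 0.09217, Option A (single fast server) has the shorter time in system.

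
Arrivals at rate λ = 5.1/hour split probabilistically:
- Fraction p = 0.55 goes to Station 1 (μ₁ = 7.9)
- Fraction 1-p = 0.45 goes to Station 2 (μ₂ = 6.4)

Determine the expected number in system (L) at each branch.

Effective rates: λ₁ = 5.1×0.55 = 2.805, λ₂ = 5.1×0.45 = 2.295
Station 1: ρ₁ = 2.805/7.9 = 0.35506, L₁ = ρ₁/(1-ρ₁) = 0.35506/(1-0.35506) = 0.5505
Station 2: ρ₂ = 2.295/6.4 = 0.3586, L₂ = ρ₂/(1-ρ₂) = 0.3586/(1-0.3586) = 0.5591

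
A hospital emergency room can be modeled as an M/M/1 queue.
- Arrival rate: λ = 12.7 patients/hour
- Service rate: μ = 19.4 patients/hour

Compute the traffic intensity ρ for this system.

Server utilization: ρ = λ/μ
ρ = 12.7/19.4 = 0.6546
The server is busy 65.46% of the time.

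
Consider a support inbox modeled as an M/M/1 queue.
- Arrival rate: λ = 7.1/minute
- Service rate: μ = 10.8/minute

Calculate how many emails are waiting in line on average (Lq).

ρ = λ/μ = 7.1/10.8 = 0.6574
For M/M/1: Lq = λ²/(μ(μ-λ))
Lq = 50.41/(10.8 × 3.70)
Lq = 1.2615 emails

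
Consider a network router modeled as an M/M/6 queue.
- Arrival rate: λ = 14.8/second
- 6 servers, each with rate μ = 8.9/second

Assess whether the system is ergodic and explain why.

Stability requires ρ = λ/(cμ) < 1
ρ = 14.8/(6 × 8.9) = 14.8/53.40 = 0.2772
Since 0.2772 < 1, the system is STABLE.
The servers are busy 27.72% of the time.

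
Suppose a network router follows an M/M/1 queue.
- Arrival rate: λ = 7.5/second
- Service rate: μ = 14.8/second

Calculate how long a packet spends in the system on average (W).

First, compute utilization: ρ = λ/μ = 7.5/14.8 = 0.5068
For M/M/1: W = 1/(μ-λ)
W = 1/(14.8-7.5) = 1/7.30
W = 0.1370 seconds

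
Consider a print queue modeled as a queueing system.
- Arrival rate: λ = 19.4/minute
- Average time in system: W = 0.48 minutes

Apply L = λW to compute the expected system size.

Little's Law: L = λW
L = 19.4 × 0.48 = 9.3120 jobs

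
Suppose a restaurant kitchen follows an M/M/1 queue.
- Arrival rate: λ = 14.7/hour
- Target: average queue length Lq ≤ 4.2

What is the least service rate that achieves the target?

For M/M/1: Lq = λ²/(μ(μ-λ))
Need Lq ≤ 4.2, i.e. μ(μ-λ) ≥ λ²/4.2
μ² - 14.7μ - 216.09/4.2 ≥ 0  →  μ² - 14.7μ - 51.4500 ≥ 0
Quadratic formula (positive root): μ = [λ + √(λ² + 4×51.4500)]/2
Discriminant: 216.09 + 4×51.4500 = 421.8900, √421.8900 = 20.5400
μ ≥ (14.7 + 20.5400)/2 = 17.6200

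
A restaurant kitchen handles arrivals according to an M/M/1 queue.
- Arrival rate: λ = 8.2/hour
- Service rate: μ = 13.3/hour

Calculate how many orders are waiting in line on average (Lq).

ρ = λ/μ = 8.2/13.3 = 0.6165
For M/M/1: Lq = λ²/(μ(μ-λ))
Lq = 67.24/(13.3 × 5.10)
Lq = 0.9913 orders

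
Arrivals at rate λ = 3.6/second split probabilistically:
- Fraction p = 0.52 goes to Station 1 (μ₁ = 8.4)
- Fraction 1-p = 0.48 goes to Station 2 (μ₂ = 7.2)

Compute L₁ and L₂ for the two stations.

Effective rates: λ₁ = 3.6×0.52 = 1.872, λ₂ = 3.6×0.48 = 1.728
Station 1: ρ₁ = 1.872/8.4 = 0.2229, L₁ = ρ₁/(1-ρ₁) = 0.2229/(1-0.2229) = 0.2868
Station 2: ρ₂ = 1.728/7.2 = 0.2400, L₂ = ρ₂/(1-ρ₂) = 0.2400/(1-0.2400) = 0.3158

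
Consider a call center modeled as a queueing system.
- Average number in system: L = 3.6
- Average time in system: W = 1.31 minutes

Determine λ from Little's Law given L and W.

Little's Law: L = λW, so λ = L/W
λ = 3.6/1.31 = 2.7481 calls/minute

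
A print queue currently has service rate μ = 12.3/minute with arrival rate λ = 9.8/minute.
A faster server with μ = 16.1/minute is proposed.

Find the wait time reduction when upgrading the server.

System 1: ρ₁ = 9.8/12.3 = 0.7967, W₁ = 1/(12.3-9.8) = 0.4000
System 2: ρ₂ = 9.8/16.1 = 0.6087, W₂ = 1/(16.1-9.8) = 0.1587
Improvement: (W₁-W₂)/W₁ = (0.4000-0.1587)/0.4000 = 60.32%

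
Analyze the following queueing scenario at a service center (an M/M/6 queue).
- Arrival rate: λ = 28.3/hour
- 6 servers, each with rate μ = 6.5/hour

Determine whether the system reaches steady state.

Stability requires ρ = λ/(cμ) < 1
ρ = 28.3/(6 × 6.5) = 28.3/39.00 = 0.7256
Since 0.7256 < 1, the system is STABLE.
The servers are busy 72.56% of the time.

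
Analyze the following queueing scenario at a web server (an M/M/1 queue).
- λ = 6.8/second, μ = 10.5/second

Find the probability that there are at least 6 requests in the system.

ρ = λ/μ = 6.8/10.5 = 0.64762
P(N ≥ n) = ρⁿ
P(N ≥ 6) = 0.64762^6
P(N ≥ 6) = 0.07378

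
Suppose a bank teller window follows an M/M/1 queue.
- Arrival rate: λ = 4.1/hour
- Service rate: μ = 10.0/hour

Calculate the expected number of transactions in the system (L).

ρ = λ/μ = 4.1/10.0 = 0.4100
For M/M/1: L = λ/(μ-λ)
L = 4.1/(10.0-4.1) = 4.1/5.90
L = 0.6949 transactions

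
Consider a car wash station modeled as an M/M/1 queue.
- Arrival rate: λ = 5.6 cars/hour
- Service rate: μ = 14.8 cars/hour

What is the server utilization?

Server utilization: ρ = λ/μ
ρ = 5.6/14.8 = 0.3784
The server is busy 37.84% of the time.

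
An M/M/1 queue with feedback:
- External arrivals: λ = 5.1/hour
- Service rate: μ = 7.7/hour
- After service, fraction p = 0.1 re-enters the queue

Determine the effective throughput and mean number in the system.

Effective arrival rate: λ_eff = λ/(1-p) = 5.1/(1-0.1) = 5.1/0.90 = 5.66667
ρ = λ_eff/μ = 5.66667/7.7 = 0.73593
L = ρ/(1-ρ) = 0.73593/(1-0.73593) = 2.7869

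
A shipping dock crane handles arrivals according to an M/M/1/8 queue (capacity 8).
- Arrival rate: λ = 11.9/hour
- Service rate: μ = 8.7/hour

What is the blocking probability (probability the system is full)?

ρ = λ/μ = 11.9/8.7 = 1.36782
P₀ = (1-ρ)/(1-ρ^(K+1)) = (1-1.36782)/(1-1.36782^9) = -0.3678/-15.7595 = 0.02334
P_K = P₀×ρ^K = 0.02334 × 1.36782^8 = 0.02334 × 12.2527 = 0.2860
Blocking probability = 28.60%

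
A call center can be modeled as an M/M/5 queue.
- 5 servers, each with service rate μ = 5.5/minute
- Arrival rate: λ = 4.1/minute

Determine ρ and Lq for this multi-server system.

Traffic intensity: ρ = λ/(cμ) = 4.1/(5×5.5) = 0.1491
Since ρ = 0.1491 < 1, system is stable.
Offered load a = λ/μ = cρ = 4.1/5.5 = 0.7455
P₀ = [ Σₙ₌₀^4 aⁿ/n! + a^5/(5!(1-ρ)) ]⁻¹
Σ = a^0/0! + a^1/1! + a^2/2! + a^3/3! + a^4/4! = 1.0000 + 0.74545 + 0.27785 + 0.069042 + 0.012867 = 2.1052
a^5/(5!(1-ρ)) = 0.2302/(120 × 0.8509) = 0.002254
P₀ = 1/(2.1052 + 0.002254) = 0.4745
Lq = P₀·a^5·ρ / (5!(1-ρ)²) = 0.47450 × 0.23020 × 0.14909 / (120 × 0.72405) = 0.0001874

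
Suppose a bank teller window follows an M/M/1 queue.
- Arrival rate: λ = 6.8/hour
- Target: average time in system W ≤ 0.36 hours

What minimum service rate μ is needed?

For M/M/1: W = 1/(μ-λ)
Need W ≤ 0.36, so 1/(μ-λ) ≤ 0.36
μ - λ ≥ 1/0.36 = 2.7778
μ ≥ 6.8 + 2.7778 = 9.5778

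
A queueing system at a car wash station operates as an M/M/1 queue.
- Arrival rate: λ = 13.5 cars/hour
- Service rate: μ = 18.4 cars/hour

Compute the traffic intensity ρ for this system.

Server utilization: ρ = λ/μ
ρ = 13.5/18.4 = 0.7337
The server is busy 73.37% of the time.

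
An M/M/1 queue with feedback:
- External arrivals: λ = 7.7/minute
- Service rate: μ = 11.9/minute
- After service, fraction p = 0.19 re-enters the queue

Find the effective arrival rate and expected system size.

Effective arrival rate: λ_eff = λ/(1-p) = 7.7/(1-0.19) = 7.7/0.81 = 9.50617
ρ = λ_eff/μ = 9.50617/11.9 = 0.798838
L = ρ/(1-ρ) = 0.798838/(1-0.798838) = 3.9711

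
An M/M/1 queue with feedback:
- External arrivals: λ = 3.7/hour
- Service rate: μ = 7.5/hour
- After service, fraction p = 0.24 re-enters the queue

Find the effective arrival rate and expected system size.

Effective arrival rate: λ_eff = λ/(1-p) = 3.7/(1-0.24) = 3.7/0.76 = 4.8684
ρ = λ_eff/μ = 4.8684/7.5 = 0.64912
L = ρ/(1-ρ) = 0.64912/(1-0.64912) = 1.8500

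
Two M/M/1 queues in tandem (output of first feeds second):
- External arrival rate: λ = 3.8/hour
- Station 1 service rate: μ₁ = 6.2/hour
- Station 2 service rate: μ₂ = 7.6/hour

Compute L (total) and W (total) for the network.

By Jackson's theorem, each station behaves as independent M/M/1.
Station 1: ρ₁ = 3.8/6.2 = 0.6129, L₁ = ρ₁/(1-ρ₁) = λ/(μ₁-λ) = 3.8/2.40 = 1.5833
Station 2: ρ₂ = 3.8/7.6 = 0.5000, L₂ = ρ₂/(1-ρ₂) = λ/(μ₂-λ) = 3.8/3.80 = 1.0000
Total: L = L₁ + L₂ = 1.5833 + 1.0000 = 2.5833
W = L/λ = 2.5833/3.8 = 0.6798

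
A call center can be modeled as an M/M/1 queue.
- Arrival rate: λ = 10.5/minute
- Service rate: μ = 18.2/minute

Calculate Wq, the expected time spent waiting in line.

First, compute utilization: ρ = λ/μ = 10.5/18.2 = 0.5769
For M/M/1: Wq = λ/(μ(μ-λ))
Wq = 10.5/(18.2 × (18.2-10.5))
Wq = 10.5/(18.2 × 7.70)
Wq = 0.07493 minutes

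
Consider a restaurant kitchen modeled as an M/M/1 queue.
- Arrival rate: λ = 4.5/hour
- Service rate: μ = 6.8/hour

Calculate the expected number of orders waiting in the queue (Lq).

ρ = λ/μ = 4.5/6.8 = 0.6618
For M/M/1: Lq = λ²/(μ(μ-λ))
Lq = 20.25/(6.8 × 2.30)
Lq = 1.2948 orders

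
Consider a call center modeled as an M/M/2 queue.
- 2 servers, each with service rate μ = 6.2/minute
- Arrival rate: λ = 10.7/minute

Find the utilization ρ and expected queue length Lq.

Traffic intensity: ρ = λ/(cμ) = 10.7/(2×6.2) = 0.8629
Since ρ = 0.8629 < 1, system is stable.
Offered load a = λ/μ = cρ = 10.7/6.2 = 1.7258
P₀ = [ Σₙ₌₀^1 aⁿ/n! + a^2/(2!(1-ρ)) ]⁻¹
Σ = a^0/0! + a^1/1! = 1.0000 + 1.7258 = 2.7258
a^2/(2!(1-ρ)) = 2.97841/(2 × 0.137097) = 10.8624
P₀ = 1/(2.7258 + 10.8624) = 0.07359
Lq = P₀·a^2·ρ / (2!(1-ρ)²) = 0.0735931 × 2.97841 × 0.862903 / (2 × 0.0187955) = 5.0315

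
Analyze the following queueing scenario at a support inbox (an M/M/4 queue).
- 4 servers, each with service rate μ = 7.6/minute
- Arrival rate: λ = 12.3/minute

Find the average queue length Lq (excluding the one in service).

Traffic intensity: ρ = λ/(cμ) = 12.3/(4×7.6) = 0.4046
Since ρ = 0.4046 < 1, system is stable.
Offered load a = λ/μ = cρ = 12.3/7.6 = 1.6184
P₀ = [ Σₙ₌₀^3 aⁿ/n! + a^4/(4!(1-ρ)) ]⁻¹
Σ = a^0/0! + a^1/1! + a^2/2! + a^3/3! = 1.00000 + 1.61842 + 1.30964 + 0.706518 = 4.6346
a^4/(4!(1-ρ)) = 6.8607/(24 × 0.5954) = 0.4801
P₀ = 1/(4.6346 + 0.4801) = 0.1955
Lq = P₀·a^4·ρ / (4!(1-ρ)²) = 0.19551 × 6.8607 × 0.40461 / (24 × 0.35449) = 0.06379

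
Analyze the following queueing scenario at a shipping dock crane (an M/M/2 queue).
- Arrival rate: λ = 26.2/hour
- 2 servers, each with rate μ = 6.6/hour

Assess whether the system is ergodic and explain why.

Stability requires ρ = λ/(cμ) < 1
ρ = 26.2/(2 × 6.6) = 26.2/13.20 = 1.9848
Since 1.9848 ≥ 1, the system is UNSTABLE.
Need c > λ/μ = 26.2/6.6 = 3.97.
Minimum servers needed: c = 4.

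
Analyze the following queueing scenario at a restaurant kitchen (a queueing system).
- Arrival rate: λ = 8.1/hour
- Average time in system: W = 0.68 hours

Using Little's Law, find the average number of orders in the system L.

Little's Law: L = λW
L = 8.1 × 0.68 = 5.5080 orders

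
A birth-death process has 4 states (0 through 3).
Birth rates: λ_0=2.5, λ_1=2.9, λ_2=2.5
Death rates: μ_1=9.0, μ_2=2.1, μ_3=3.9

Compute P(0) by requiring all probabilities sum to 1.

Ratios P(n)/P(0) = (λ₀···λₙ₋₁)/(μ₁···μₙ):
P(1)/P(0) = (2.5)/(9.0) = 0.2778
P(2)/P(0) = (2.5×2.9)/(9.0×2.1) = 0.3836
P(3)/P(0) = (2.5×2.9×2.5)/(9.0×2.1×3.9) = 0.2459

Normalization: ∑ P(n) = 1
P(0) × (1.0000 + 0.2778 + 0.3836 + 0.2459) = 1
P(0) × 1.9073 = 1
P(0) = 1/1.9073 = 0.5243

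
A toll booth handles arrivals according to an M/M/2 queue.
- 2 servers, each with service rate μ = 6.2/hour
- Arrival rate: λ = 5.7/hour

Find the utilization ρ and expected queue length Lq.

Traffic intensity: ρ = λ/(cμ) = 5.7/(2×6.2) = 0.4597
Since ρ = 0.4597 < 1, system is stable.
Offered load a = λ/μ = cρ = 5.7/6.2 = 0.9194
P₀ = [ Σₙ₌₀^1 aⁿ/n! + a^2/(2!(1-ρ)) ]⁻¹
Σ = a^0/0! + a^1/1! = 1.0000 + 0.9194 = 1.9194
a^2/(2!(1-ρ)) = 0.84521/(2 × 0.54032) = 0.7821
P₀ = 1/(1.9194 + 0.7821) = 0.3702
Lq = P₀·a^2·ρ / (2!(1-ρ)²) = 0.37017 × 0.84521 × 0.45968 / (2 × 0.29195) = 0.2463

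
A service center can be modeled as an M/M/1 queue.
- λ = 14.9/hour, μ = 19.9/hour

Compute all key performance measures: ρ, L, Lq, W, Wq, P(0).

Step 1: ρ = λ/μ = 14.9/19.9 = 0.7487
Step 2: L = λ/(μ-λ) = 14.9/5.00 = 2.9800
Step 3: Lq = λ²/(μ(μ-λ)) = 222.01/(19.9×5.00) = 2.2313
Step 4: W = 1/(μ-λ) = 1/5.00 = 0.2000
Step 5: Wq = λ/(μ(μ-λ)) = 14.9/(19.9×5.00) = 0.1497
Step 6: P(0) = 1-ρ = 0.2513
Verify: L = λW = 14.9×0.2000 = 2.9800 ✔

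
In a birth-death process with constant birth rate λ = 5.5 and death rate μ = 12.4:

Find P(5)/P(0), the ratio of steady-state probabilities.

For constant rates: P(n)/P(0) = (λ/μ)^n
P(5)/P(0) = (5.5/12.4)^5 = 0.44355^5 = 0.01717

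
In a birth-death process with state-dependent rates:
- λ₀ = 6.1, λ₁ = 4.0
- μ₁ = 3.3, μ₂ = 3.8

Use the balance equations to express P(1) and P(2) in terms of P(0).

Balance equations:
State 0: λ₀P₀ = μ₁P₁ → P₁ = (λ₀/μ₁)P₀ = (6.1/3.3)P₀ = 1.8485P₀
State 1: P₂ = (λ₀λ₁)/(μ₁μ₂)P₀ = (6.1×4.0)/(3.3×3.8)P₀ = 1.9458P₀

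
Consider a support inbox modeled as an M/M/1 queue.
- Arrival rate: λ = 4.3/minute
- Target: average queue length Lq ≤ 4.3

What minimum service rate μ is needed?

For M/M/1: Lq = λ²/(μ(μ-λ))
Need Lq ≤ 4.3, i.e. μ(μ-λ) ≥ λ²/4.3
μ² - 4.3μ - 18.49/4.3 ≥ 0  →  μ² - 4.3μ - 4.3000 ≥ 0
Quadratic formula (positive root): μ = [λ + √(λ² + 4×4.3000)]/2
Discriminant: 18.49 + 4×4.3000 = 35.6900, √35.6900 = 5.9741
μ ≥ (4.3 + 5.9741)/2 = 5.1371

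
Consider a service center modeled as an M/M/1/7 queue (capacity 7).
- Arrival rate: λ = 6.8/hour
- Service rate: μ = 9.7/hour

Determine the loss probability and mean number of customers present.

ρ = λ/μ = 6.8/9.7 = 0.70103
P₀ = (1-ρ)/(1-ρ^(K+1)) = (1-0.70103)/(1-0.70103^8) = 0.2990/0.9417 = 0.3175
P_K = P₀×ρ^K = 0.3175 × 0.70103^7 = 0.3175 × 0.08321 = 0.02642
Blocking probability P_7 = 0.02642 (2.64%)
L = ρ[1 - (K+1)ρ^K + Kρ^(K+1)] / [(1-ρ)(1-ρ^(K+1))]
L = 0.70103 × (1 - 8×0.083206 + 7×0.058330) / ((1 - 0.70103) × (1 - 0.058330)) = 1.8493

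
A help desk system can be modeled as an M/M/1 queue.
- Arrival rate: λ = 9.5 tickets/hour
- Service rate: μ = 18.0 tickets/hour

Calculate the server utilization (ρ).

Server utilization: ρ = λ/μ
ρ = 9.5/18.0 = 0.5278
The server is busy 52.78% of the time.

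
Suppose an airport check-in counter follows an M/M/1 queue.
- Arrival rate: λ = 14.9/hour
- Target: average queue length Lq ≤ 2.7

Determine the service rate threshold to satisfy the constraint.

For M/M/1: Lq = λ²/(μ(μ-λ))
Need Lq ≤ 2.7, i.e. μ(μ-λ) ≥ λ²/2.7
μ² - 14.9μ - 222.01/2.7 ≥ 0  →  μ² - 14.9μ - 82.22593 ≥ 0
Quadratic formula (positive root): μ = [λ + √(λ² + 4×82.22593)]/2
Discriminant: 222.01 + 4×82.22593 = 550.9137, √550.9137 = 23.4716
μ ≥ (14.9 + 23.4716)/2 = 19.1858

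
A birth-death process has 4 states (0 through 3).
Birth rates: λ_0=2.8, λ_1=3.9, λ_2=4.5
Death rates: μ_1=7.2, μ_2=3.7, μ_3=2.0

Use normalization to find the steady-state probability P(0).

Ratios P(n)/P(0) = (λ₀···λₙ₋₁)/(μ₁···μₙ):
P(1)/P(0) = (2.8)/(7.2) = 0.3889
P(2)/P(0) = (2.8×3.9)/(7.2×3.7) = 0.4099
P(3)/P(0) = (2.8×3.9×4.5)/(7.2×3.7×2.0) = 0.9223

Normalization: ∑ P(n) = 1
P(0) × (1.0000 + 0.3889 + 0.4099 + 0.9223) = 1
P(0) × 2.7211 = 1
P(0) = 1/2.7211 = 0.3675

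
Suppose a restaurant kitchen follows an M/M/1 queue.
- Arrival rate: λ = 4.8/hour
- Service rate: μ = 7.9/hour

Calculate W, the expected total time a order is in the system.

First, compute utilization: ρ = λ/μ = 4.8/7.9 = 0.6076
For M/M/1: W = 1/(μ-λ)
W = 1/(7.9-4.8) = 1/3.10
W = 0.3226 hours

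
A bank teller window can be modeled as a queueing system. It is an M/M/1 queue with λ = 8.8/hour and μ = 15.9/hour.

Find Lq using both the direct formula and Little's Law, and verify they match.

Method 1 (direct): Lq = λ²/(μ(μ-λ)) = 77.44/(15.9 × 7.10) = 0.6860

Method 2 (Little's Law):
W = 1/(μ-λ) = 1/7.10 = 0.140845
Wq = W - 1/μ = 0.140845 - 0.0628931 = 0.07795
Lq = λWq = 8.8 × 0.07795 = 0.6860 ✔ (matches Method 1)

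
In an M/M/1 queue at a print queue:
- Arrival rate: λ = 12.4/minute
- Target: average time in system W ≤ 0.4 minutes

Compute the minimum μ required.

For M/M/1: W = 1/(μ-λ)
Need W ≤ 0.4, so 1/(μ-λ) ≤ 0.4
μ - λ ≥ 1/0.4 = 2.5000
μ ≥ 12.4 + 2.5000 = 14.9000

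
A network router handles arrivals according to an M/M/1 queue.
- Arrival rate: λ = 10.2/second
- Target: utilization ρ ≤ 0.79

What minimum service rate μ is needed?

ρ = λ/μ, so μ = λ/ρ
μ ≥ 10.2/0.79 = 12.9114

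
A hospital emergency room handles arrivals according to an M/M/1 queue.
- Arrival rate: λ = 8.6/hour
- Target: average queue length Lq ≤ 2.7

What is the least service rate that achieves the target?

For M/M/1: Lq = λ²/(μ(μ-λ))
Need Lq ≤ 2.7, i.e. μ(μ-λ) ≥ λ²/2.7
μ² - 8.6μ - 73.96/2.7 ≥ 0  →  μ² - 8.6μ - 27.3926 ≥ 0
Quadratic formula (positive root): μ = [λ + √(λ² + 4×27.3926)]/2
Discriminant: 73.96 + 4×27.3926 = 183.5304, √183.5304 = 13.5473
μ ≥ (8.6 + 13.5473)/2 = 11.0737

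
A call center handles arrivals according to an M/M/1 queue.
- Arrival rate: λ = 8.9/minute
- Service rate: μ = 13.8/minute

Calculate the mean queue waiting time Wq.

First, compute utilization: ρ = λ/μ = 8.9/13.8 = 0.6449
For M/M/1: Wq = λ/(μ(μ-λ))
Wq = 8.9/(13.8 × (13.8-8.9))
Wq = 8.9/(13.8 × 4.90)
Wq = 0.1316 minutes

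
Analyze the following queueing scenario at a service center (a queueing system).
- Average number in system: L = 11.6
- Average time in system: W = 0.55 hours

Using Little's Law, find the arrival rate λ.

Little's Law: L = λW, so λ = L/W
λ = 11.6/0.55 = 21.0909 customers/hour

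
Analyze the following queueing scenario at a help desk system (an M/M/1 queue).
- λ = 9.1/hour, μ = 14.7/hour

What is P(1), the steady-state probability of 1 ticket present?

ρ = λ/μ = 9.1/14.7 = 0.6190
P(n) = (1-ρ)ρⁿ
P(1) = (1-0.6190) × 0.6190^1
P(1) = 0.3810 × 0.6190
P(1) = 0.2358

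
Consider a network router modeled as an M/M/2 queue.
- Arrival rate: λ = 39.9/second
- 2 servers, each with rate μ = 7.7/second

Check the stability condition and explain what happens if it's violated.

Stability requires ρ = λ/(cμ) < 1
ρ = 39.9/(2 × 7.7) = 39.9/15.40 = 2.5909
Since 2.5909 ≥ 1, the system is UNSTABLE.
Need c > λ/μ = 39.9/7.7 = 5.18.
Minimum servers needed: c = 6.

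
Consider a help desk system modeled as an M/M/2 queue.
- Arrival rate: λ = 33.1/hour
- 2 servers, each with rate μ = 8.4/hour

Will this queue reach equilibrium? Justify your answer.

Stability requires ρ = λ/(cμ) < 1
ρ = 33.1/(2 × 8.4) = 33.1/16.80 = 1.9702
Since 1.9702 ≥ 1, the system is UNSTABLE.
Need c > λ/μ = 33.1/8.4 = 3.94.
Minimum servers needed: c = 4.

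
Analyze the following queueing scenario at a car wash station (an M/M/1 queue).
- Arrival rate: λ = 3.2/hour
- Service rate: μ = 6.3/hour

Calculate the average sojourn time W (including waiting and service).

First, compute utilization: ρ = λ/μ = 3.2/6.3 = 0.5079
For M/M/1: W = 1/(μ-λ)
W = 1/(6.3-3.2) = 1/3.10
W = 0.3226 hours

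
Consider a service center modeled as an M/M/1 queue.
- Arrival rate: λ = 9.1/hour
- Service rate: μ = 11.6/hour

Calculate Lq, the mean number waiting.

ρ = λ/μ = 9.1/11.6 = 0.7845
For M/M/1: Lq = λ²/(μ(μ-λ))
Lq = 82.81/(11.6 × 2.50)
Lq = 2.8555 customers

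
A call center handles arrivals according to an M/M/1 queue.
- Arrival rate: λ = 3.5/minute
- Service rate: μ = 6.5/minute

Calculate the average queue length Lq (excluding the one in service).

ρ = λ/μ = 3.5/6.5 = 0.5385
For M/M/1: Lq = λ²/(μ(μ-λ))
Lq = 12.25/(6.5 × 3.00)
Lq = 0.6282 calls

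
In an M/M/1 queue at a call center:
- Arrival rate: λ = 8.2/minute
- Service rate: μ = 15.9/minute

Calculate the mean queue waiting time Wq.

First, compute utilization: ρ = λ/μ = 8.2/15.9 = 0.5157
For M/M/1: Wq = λ/(μ(μ-λ))
Wq = 8.2/(15.9 × (15.9-8.2))
Wq = 8.2/(15.9 × 7.70)
Wq = 0.06698 minutes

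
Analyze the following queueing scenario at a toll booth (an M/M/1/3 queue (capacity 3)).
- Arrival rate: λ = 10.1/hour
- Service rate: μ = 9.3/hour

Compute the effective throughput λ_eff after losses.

ρ = λ/μ = 10.1/9.3 = 1.08602
P₀ = (1-ρ)/(1-ρ^(K+1)) = (1-1.08602)/(1-1.08602^4) = -0.086020/-0.39108 = 0.2200
P_K = P₀×ρ^K = 0.21996 × 1.08602^3 = 0.21996 × 1.2809 = 0.2817
λ_eff = λ(1-P_K) = 10.1 × (1 - 0.28174) = 10.1 × 0.71826 = 7.2544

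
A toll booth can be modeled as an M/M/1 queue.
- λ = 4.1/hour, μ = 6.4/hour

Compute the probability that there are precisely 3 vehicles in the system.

ρ = λ/μ = 4.1/6.4 = 0.6406
P(n) = (1-ρ)ρⁿ
P(3) = (1-0.6406) × 0.6406^3
P(3) = 0.35940 × 0.26288
P(3) = 0.09448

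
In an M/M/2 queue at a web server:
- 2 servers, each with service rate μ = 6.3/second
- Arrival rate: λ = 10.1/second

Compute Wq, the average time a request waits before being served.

Traffic intensity: ρ = λ/(cμ) = 10.1/(2×6.3) = 0.8016
Since ρ = 0.8016 < 1, system is stable.
Offered load a = λ/μ = cρ = 10.1/6.3 = 1.6032
P₀ = [ Σₙ₌₀^1 aⁿ/n! + a^2/(2!(1-ρ)) ]⁻¹
Σ = a^0/0! + a^1/1! = 1.0000 + 1.6032 = 2.6032
a^2/(2!(1-ρ)) = 2.57017/(2 × 0.198413) = 6.4768
P₀ = 1/(2.6032 + 6.4768) = 0.1101
Lq = P₀·a^2·ρ / (2!(1-ρ)²) = 0.110132 × 2.57017 × 0.801587 / (2 × 0.0393676) = 2.8818
Wq = Lq/λ = 2.8818/10.1 = 0.2853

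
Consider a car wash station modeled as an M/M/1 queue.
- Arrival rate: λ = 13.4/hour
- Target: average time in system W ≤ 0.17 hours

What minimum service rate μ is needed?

For M/M/1: W = 1/(μ-λ)
Need W ≤ 0.17, so 1/(μ-λ) ≤ 0.17
μ - λ ≥ 1/0.17 = 5.8824
μ ≥ 13.4 + 5.8824 = 19.2824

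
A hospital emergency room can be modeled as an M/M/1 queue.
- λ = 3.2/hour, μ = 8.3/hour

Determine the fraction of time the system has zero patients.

ρ = λ/μ = 3.2/8.3 = 0.3855
P(0) = 1 - ρ = 1 - 0.3855 = 0.6145
The server is idle 61.45% of the time.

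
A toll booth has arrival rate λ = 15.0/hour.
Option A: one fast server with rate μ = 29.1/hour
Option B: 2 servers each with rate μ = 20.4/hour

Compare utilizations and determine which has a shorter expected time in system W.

Option A: single server μ = 29.1 (M/M/1)
  ρ_A = 15.0/29.1 = 0.5155
  W_A = 1/(μ-λ) = 1/(29.1-15.0) = 1/14.10 = 0.07092

Option B: 2 servers μ = 20.4 (M/M/2)
  ρ_B = λ/(cμ) = 15.0/(2×20.4) = 0.3676
  Offered load a = λ/μ = cρ = 15.0/20.4 = 0.7353
  P₀ = [ Σₙ₌₀^1 aⁿ/n! + a^2/(2!(1-ρ)) ]⁻¹
  Σ = a^0/0! + a^1/1! = 1.0000 + 0.7353 = 1.7353
  a^2/(2!(1-ρ)) = 0.5407/(2 × 0.6324) = 0.4275
  P₀ = 1/(1.7353 + 0.4275) = 0.4624
  Lq = P₀·a^2·ρ / (2!(1-ρ)²) = 0.4624 × 0.5407 × 0.3676 / (2 × 0.3999) = 0.1149
  Wq_B = Lq/λ = 0.11492/15.0 = 0.007661
  W_B = Wq_B + 1/μ = 0.007661 + 0.04902 = 0.05668

Since W_B = 0.05668 < W_A = 0.07092, Option B (multiple servers) has the shorter time in system.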